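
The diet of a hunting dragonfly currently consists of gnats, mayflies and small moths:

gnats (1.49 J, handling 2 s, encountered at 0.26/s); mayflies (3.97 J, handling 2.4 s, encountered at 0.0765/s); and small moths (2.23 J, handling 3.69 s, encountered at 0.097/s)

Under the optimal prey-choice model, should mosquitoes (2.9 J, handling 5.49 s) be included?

Yes

Current rate: (0.26×1.49 + 0.0765×3.97 + 0.097×2.23)/(1 + 0.26×2 + 0.0765×2.4 + 0.097×3.69) = 0.4402 J/s.
mosquitoes: E/h = 2.9/5.49 = 0.5282 J/s.
0.5282 > 0.4402, so adding mosquitoes raises the average — include it.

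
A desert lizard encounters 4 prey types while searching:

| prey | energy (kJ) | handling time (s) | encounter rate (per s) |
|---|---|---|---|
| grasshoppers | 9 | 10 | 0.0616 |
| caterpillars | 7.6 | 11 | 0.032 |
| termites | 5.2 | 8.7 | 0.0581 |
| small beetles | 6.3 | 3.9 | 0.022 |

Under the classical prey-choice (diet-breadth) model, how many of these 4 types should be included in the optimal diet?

4

Profitabilities (E/h, kJ/s): small beetles 1.62, grasshoppers 0.9, caterpillars 0.691, termites 0.598. Add prey in this order while the next type's profitability exceeds the intake rate on those already taken.
Rate on top 1: 0.1276. grasshoppers: 0.9 > 0.1276 → include.
Rate on top 2: 0.4072. caterpillars: 0.691 > 0.4072 → include.
Rate on top 3: 0.4558. termites: 0.598 > 0.4558 → include.
Optimal diet: small beetles, grasshoppers, caterpillars, termites — 4 of 4 types.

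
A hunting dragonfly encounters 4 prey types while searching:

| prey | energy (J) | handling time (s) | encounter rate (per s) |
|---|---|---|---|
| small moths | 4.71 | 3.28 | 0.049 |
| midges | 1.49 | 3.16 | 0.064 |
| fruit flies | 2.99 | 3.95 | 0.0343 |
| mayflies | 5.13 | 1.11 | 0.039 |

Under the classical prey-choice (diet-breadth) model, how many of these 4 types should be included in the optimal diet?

Profitabilities (E/h, J/s): mayflies 4.62, small moths 1.44, fruit flies 0.757, midges 0.472. Add prey in this order while the next type's profitability exceeds the intake rate on those already taken.
Rate on top 1: 0.1918. small moths: 1.44 > 0.1918 → include.
Rate on top 2: 0.3579. fruit flies: 0.757 > 0.3579 → include.
Rate on top 3: 0.3982. midges: 0.472 > 0.3982 → include.
Optimal diet: mayflies, small moths, fruit flies, midges — 4 of 4 types.

4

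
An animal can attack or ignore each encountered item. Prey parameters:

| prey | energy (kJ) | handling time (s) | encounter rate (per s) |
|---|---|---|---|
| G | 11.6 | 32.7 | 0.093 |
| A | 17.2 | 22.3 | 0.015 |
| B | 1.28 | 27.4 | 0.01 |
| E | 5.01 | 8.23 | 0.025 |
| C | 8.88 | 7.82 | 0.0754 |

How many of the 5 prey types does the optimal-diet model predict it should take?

3

Rank by E/h (kJ/s): C 1.14, A 0.771, E 0.609, G 0.355, B 0.0467. Include each in turn until the next type's E/h falls below the running intake rate.
Rate on top 1: 0.4212. A: 0.771 > 0.4212 → include.
Rate on top 2: 0.4821. E: 0.609 > 0.4821 → include.
Rate on top 3: 0.4943. G: 0.355 < 0.4943 → exclude; stop.
Optimal diet: C, A, E — 3 of 5 types.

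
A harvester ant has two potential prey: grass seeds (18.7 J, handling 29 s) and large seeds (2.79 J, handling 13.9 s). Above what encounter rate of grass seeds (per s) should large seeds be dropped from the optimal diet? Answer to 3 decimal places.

At the threshold, the rate on grass seeds alone equals the profitability of large seeds: λ·18.7/(1 + λ·29) = 2.79/13.9 = 0.2007.
Rearranging, λ(18.7 − 0.2007×29) = 0.2007, so λ = 0.2007/12.88 = 0.01558 per s.

0.016 per s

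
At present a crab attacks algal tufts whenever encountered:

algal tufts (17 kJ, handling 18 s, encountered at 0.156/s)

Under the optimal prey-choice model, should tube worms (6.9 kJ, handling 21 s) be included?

On algal tufts alone, R = ΣλE/(1+Σλh) = 2.652/3.808 = 0.6964 kJ/s.
tube worms: E/h = 6.9/21 = 0.3286 kJ/s.
0.3286 < 0.6964, so adding tube worms would lower the average — exclude it.

No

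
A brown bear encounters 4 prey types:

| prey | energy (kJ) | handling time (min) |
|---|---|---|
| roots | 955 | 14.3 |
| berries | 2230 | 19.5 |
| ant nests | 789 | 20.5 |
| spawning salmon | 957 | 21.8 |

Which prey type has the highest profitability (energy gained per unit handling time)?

berries

In descending order of E/h:
berries: 2230/19.5 = 114 kJ/min
roots: 955/14.3 = 66.8 kJ/min
spawning salmon: 957/21.8 = 43.9 kJ/min
ant nests: 789/20.5 = 38.5 kJ/min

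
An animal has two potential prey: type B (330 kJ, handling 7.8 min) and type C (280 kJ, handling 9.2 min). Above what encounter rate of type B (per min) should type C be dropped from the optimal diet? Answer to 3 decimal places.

Drop type C once their profitability E₂/h₂ falls below the rate achievable on type B alone: E₂/h₂ = λE₁/(1 + λh₁).
Solve for λ: λE₁h₂ = E₂(1 + λh₁) → λ(E₁h₂ − E₂h₁) = E₂ → λ = E₂/(E₁h₂ − E₂h₁).
λ = 280/(330×9.2 − 280×7.8) = 280/852 = 0.3286 per min.

0.329 per min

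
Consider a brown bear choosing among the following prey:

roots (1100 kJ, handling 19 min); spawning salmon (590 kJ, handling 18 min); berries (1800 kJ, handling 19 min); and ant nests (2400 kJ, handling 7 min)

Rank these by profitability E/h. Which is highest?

In descending order of E/h:
ant nests: 2400/7 = 343 kJ/min
berries: 1800/19 = 94.7 kJ/min
roots: 1100/19 = 57.9 kJ/min
spawning salmon: 590/18 = 32.8 kJ/min

ant nests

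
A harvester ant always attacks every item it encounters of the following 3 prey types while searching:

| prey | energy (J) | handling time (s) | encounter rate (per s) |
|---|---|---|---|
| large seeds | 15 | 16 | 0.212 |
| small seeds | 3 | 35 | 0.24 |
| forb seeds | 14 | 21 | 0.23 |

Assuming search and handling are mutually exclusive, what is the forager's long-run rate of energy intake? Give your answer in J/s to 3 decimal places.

R = (0.212×15 + 0.24×3 + 0.23×14) / (1 + 0.212×16 + 0.24×35 + 0.23×21) = 7.12/17.62 = 0.404 J/s.

0.404 J/s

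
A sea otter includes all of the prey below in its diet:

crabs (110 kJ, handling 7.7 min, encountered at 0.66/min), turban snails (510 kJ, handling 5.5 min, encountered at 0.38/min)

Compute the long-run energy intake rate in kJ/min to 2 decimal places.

32.60 kJ/min

R = (0.66×110 + 0.38×510) / (1 + 0.66×7.7 + 0.38×5.5) = 266.4/8.172 = 32.6 kJ/min.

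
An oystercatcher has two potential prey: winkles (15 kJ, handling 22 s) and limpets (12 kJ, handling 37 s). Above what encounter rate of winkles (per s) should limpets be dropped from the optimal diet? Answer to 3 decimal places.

Drop limpets once their profitability E₂/h₂ falls below the rate achievable on winkles alone: E₂/h₂ = λE₁/(1 + λh₁).
Solve for λ: λE₁h₂ = E₂(1 + λh₁) → λ(E₁h₂ − E₂h₁) = E₂ → λ = E₂/(E₁h₂ − E₂h₁).
λ = 12/(15×37 − 12×22) = 12/291 = 0.04124 per s.

0.041 per s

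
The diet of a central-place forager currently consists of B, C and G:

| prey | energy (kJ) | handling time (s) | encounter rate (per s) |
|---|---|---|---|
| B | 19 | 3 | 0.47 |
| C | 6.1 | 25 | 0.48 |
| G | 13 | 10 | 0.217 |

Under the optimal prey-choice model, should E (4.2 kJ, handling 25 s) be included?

Current rate: (0.47×19 + 0.48×6.1 + 0.217×13)/(1 + 0.47×3 + 0.48×25 + 0.217×10) = 0.8853 kJ/s.
Profitability of E: 4.2/25 = 0.168 kJ/s.
Since 0.168 < R, time spent handling E is better spent searching.

No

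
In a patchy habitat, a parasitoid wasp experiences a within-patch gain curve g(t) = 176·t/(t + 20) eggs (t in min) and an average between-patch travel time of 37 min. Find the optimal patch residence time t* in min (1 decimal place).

27.2 min

Maximise g(t)/(T+t): set derivative to zero → g'(t)(T+t) = g(t).
g'(t) = 176·20/(t + 20)². Setting 176·20/(t+20)² = 176t/[(t+20)(37+t)] gives 20(37+t) = t(t+20), so t² = 20×37 = 740.
t* = √740 = 27.2 min.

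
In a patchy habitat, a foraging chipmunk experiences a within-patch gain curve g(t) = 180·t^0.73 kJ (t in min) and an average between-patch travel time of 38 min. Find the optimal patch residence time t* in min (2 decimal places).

102.74 min

Maximise g(t)/(T+t): set derivative to zero → g'(t)(T+t) = g(t).
g'(t) = 0.73·180·t^-0.27. Setting 0.73·180·t^-0.27 = 180·t^0.73/(38+t) gives 0.73(38+t) = t, so 0.27·t = 0.73×38.
t* = 0.73×38/0.27 = 102.7 min.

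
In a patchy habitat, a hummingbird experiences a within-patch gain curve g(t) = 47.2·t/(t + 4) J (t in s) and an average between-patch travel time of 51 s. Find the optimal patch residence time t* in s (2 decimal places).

Maximise g(t)/(T+t): set derivative to zero → g'(t)(T+t) = g(t).
g'(t) = 47.2·4/(t + 4)². Setting 47.2·4/(t+4)² = 47.2t/[(t+4)(51+t)] gives 4(51+t) = t(t+4), so t² = 4×51 = 204.
t* = √204 = 14.28 s.

14.28 s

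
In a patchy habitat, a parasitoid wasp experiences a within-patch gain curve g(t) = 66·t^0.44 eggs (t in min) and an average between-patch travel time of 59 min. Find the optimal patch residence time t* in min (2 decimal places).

Maximise g(t)/(T+t): set derivative to zero → g'(t)(T+t) = g(t).
g'(t) = 0.44·66·t^-0.56. Setting 0.44·66·t^-0.56 = 66·t^0.44/(59+t) gives 0.44(59+t) = t, so 0.56·t = 0.44×59.
t* = 0.44×59/0.56 = 46.36 min.

46.36 min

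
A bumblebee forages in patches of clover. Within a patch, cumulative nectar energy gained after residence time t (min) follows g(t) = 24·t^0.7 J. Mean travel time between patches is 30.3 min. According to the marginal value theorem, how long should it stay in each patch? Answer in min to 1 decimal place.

70.7 min

By the marginal value theorem, leave when the instantaneous gain rate g'(t) equals the habitat-wide average g(t)/(T + t).
g'(t) = 0.7·24·t^-0.3. Setting 0.7·24·t^-0.3 = 24·t^0.7/(30.3+t) gives 0.7(30.3+t) = t, so 0.30·t = 0.7×30.3.
t* = 0.7×30.3/0.30 = 70.7 min.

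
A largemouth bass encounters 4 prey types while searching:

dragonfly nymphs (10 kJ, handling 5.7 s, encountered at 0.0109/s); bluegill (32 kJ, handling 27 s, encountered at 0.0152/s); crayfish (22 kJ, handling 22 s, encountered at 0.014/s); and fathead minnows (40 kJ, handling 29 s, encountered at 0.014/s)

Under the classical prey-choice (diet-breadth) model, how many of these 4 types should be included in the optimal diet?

4

Profitabilities (E/h, kJ/s): dragonfly nymphs 1.75, fathead minnows 1.38, bluegill 1.19, crayfish 1. Add prey in this order while the next type's profitability exceeds the intake rate on those already taken.
Rate on top 1: 0.1026. fathead minnows: 1.38 > 0.1026 → include.
Rate on top 2: 0.4557. bluegill: 1.19 > 0.4557 → include.
Rate on top 3: 0.6151. crayfish: 1 > 0.6151 → include.
Optimal diet: dragonfly nymphs, fathead minnows, bluegill, crayfish — 4 of 4 types.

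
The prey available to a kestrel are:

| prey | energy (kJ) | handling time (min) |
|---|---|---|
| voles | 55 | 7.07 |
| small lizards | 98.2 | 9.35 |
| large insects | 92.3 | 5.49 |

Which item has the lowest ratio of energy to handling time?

Profitability E/h (kJ/min): voles = 55/7.07 = 7.78, small lizards = 98.2/9.35 = 10.5, large insects = 92.3/5.49 = 16.8.
Ranked: large insects > small lizards > voles.

voles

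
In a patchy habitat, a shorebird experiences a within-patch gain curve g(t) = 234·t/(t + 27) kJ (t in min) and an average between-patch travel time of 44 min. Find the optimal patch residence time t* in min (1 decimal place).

34.5 min

Maximise g(t)/(T+t): set derivative to zero → g'(t)(T+t) = g(t).
g'(t) = 234·27/(t + 27)². Setting 234·27/(t+27)² = 234t/[(t+27)(44+t)] gives 27(44+t) = t(t+27), so t² = 27×44 = 1188.
t* = √1188 = 34.47 min.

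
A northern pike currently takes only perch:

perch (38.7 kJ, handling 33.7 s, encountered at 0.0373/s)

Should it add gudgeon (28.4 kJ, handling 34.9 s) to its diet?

Yes

Intake rate on the current diet: R = (0.0373×38.7) / (1 + 0.0373×33.7) = 1.444/2.257 = 0.6396 kJ/s.
Profitability of gudgeon: 28.4/34.9 = 0.8138 kJ/s.
0.8138 > 0.6396, so adding gudgeon raises the average — include it.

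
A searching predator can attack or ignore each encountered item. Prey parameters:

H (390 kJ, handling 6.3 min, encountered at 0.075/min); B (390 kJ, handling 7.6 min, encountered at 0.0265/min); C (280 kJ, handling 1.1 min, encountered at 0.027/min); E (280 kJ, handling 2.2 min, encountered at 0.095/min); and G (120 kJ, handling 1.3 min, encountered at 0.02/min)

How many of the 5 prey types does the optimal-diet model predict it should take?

E/h in descending order: C 255, E 127, G 92.3, H 61.9, B 51.3 kJ/min. The optimal diet is the largest prefix of this list for which every included type satisfies E_i/h_i > R on the types above it.
Rate on top 1: 7.342. E: 127 > 7.342 → include.
Rate on top 2: 27.58. G: 92.3 > 27.58 → include.
Rate on top 3: 28.91. H: 61.9 > 28.91 → include.
Rate on top 4: 37.88. B: 51.3 > 37.88 → include.
Optimal diet: C, E, G, H, B — 5 of 5 types.

5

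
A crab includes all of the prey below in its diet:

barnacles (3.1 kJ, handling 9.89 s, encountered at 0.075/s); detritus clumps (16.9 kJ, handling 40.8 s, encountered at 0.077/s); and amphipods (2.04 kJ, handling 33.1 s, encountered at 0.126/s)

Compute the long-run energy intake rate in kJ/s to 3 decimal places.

R = Σλ_iE_i / (1 + Σλ_ih_i)
Numerator: 0.075×3.1 + 0.077×16.9 + 0.126×2.04 = 1.791
Denominator: 1 + 0.075×9.89 + 0.077×40.8 + 0.126×33.1 = 9.054
R = 1.791/9.054 = 0.1978 kJ/s

0.198 kJ/s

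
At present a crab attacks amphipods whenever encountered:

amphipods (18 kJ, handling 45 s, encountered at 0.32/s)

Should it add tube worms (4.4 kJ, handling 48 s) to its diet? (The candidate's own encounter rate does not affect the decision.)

Intake rate on the current diet: R = (0.32×18) / (1 + 0.32×45) = 5.76/15.4 = 0.374 kJ/s.
Profitability of tube worms: 4.4/48 = 0.09167 kJ/s.
0.09167 < 0.374, so adding tube worms would lower the average — exclude it.

No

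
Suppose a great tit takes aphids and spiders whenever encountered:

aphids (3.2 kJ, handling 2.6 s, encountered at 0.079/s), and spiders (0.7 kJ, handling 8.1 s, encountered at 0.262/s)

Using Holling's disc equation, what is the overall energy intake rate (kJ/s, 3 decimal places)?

0.131 kJ/s

Energy encountered per unit search time: 0.079×3.2 + 0.262×0.7 = 0.4362 kJ/s.
Handling time per unit search time: 0.079×2.6 + 0.262×8.1 = 2.328.
Rate = 0.4362/(1 + 2.328) = 0.1311 kJ/s.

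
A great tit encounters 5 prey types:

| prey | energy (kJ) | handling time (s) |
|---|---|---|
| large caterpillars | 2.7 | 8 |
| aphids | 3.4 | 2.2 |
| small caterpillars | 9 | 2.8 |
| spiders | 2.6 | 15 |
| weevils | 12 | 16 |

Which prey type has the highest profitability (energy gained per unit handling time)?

In descending order of E/h:
small caterpillars: 9/2.8 = 3.21 kJ/s
aphids: 3.4/2.2 = 1.55 kJ/s
weevils: 12/16 = 0.75 kJ/s
large caterpillars: 2.7/8 = 0.338 kJ/s
spiders: 2.6/15 = 0.173 kJ/s

small caterpillars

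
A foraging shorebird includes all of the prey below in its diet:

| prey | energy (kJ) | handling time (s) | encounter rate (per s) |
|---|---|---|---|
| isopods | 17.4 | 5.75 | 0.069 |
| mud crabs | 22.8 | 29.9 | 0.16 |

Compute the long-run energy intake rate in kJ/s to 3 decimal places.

R = Σλ_iE_i / (1 + Σλ_ih_i)
Numerator: 0.069×17.4 + 0.16×22.8 = 4.849
Denominator: 1 + 0.069×5.75 + 0.16×29.9 = 6.181
R = 4.849/6.181 = 0.7845 kJ/s

0.784 kJ/s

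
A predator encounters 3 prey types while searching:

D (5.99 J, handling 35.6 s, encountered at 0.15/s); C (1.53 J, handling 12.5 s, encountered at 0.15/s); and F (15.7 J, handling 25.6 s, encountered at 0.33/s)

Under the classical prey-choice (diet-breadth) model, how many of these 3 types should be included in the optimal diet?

1

Rank by E/h (J/s): F 0.613, D 0.168, C 0.122. Include each in turn until the next type's E/h falls below the running intake rate.
Rate on top 1: 0.5484. D: 0.168 < 0.5484 → exclude; stop.
Optimal diet: F — 1 of 3 types.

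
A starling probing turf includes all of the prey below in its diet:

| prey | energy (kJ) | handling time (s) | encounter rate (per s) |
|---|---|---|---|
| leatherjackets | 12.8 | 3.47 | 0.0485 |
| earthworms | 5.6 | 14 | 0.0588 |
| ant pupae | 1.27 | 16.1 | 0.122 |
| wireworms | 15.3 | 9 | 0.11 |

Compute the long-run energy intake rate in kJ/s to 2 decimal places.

0.56 kJ/s

R = (0.0485×12.8 + 0.0588×5.6 + 0.122×1.27 + 0.11×15.3) / (1 + 0.0485×3.47 + 0.0588×14 + 0.122×16.1 + 0.11×9) = 2.788/4.946 = 0.5637 kJ/s.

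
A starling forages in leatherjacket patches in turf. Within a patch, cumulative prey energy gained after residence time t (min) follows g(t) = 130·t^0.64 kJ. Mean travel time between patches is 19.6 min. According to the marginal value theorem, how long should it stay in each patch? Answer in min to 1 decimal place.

34.8 min

Maximise g(t)/(T+t): set derivative to zero → g'(t)(T+t) = g(t).
g'(t) = 0.64·130·t^-0.36. Setting 0.64·130·t^-0.36 = 130·t^0.64/(19.6+t) gives 0.64(19.6+t) = t, so 0.36·t = 0.64×19.6.
t* = 0.64×19.6/0.36 = 34.84 min.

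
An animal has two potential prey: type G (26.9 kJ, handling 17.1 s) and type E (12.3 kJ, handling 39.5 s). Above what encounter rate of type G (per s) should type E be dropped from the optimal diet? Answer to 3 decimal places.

0.014 per s

The zero-one rule: include type E iff E₂/h₂ > λE₁/(1+λh₁). Equality gives the switch point.
λE₁h₂ = E₂ + λE₂h₁ ⇒ λ = E₂/(E₁h₂ − E₂h₁) = 12.3/(1063 − 210.3) = 0.01443 per s.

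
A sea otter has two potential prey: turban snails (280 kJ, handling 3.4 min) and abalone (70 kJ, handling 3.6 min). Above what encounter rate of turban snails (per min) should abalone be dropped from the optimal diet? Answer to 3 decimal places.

At the threshold, the rate on turban snails alone equals the profitability of abalone: λ·280/(1 + λ·3.4) = 70/3.6 = 19.44.
Rearranging, λ(280 − 19.44×3.4) = 19.44, so λ = 19.44/213.9 = 0.09091 per min.

0.091 per min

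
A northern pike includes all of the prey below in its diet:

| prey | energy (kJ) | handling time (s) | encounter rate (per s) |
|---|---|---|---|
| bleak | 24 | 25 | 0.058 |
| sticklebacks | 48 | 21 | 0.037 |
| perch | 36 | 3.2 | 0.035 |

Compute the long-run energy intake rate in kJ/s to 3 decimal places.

R = Σλ_iE_i / (1 + Σλ_ih_i)
Numerator: 0.058×24 + 0.037×48 + 0.035×36 = 4.428
Denominator: 1 + 0.058×25 + 0.037×21 + 0.035×3.2 = 3.339
R = 4.428/3.339 = 1.326 kJ/s

1.326 kJ/s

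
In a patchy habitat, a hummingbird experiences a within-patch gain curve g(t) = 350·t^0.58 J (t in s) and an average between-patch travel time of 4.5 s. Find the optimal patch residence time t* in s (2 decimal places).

6.21 s

Optimal t* satisfies g'(t*) = g(t*)/(T + t*).
g'(t) = 0.58·350·t^-0.42. Setting 0.58·350·t^-0.42 = 350·t^0.58/(4.5+t) gives 0.58(4.5+t) = t, so 0.42·t = 0.58×4.5.
t* = 0.58×4.5/0.42 = 6.214 s.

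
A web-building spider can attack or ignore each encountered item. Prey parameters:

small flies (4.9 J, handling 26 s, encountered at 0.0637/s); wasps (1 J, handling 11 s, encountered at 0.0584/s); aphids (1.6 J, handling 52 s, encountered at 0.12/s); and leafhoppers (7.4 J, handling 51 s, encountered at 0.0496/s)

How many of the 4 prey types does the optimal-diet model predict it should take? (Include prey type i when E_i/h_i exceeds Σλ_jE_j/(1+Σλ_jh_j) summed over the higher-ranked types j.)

2

E/h in descending order: small flies 0.188, leafhoppers 0.145, wasps 0.0909, aphids 0.0308 J/s. The optimal diet is the largest prefix of this list for which every included type satisfies E_i/h_i > R on the types above it.
Rate on top 1: 0.1175. leafhoppers: 0.145 > 0.1175 → include.
Rate on top 2: 0.131. wasps: 0.0909 < 0.131 → exclude; stop.
Optimal diet: small flies, leafhoppers — 2 of 4 types.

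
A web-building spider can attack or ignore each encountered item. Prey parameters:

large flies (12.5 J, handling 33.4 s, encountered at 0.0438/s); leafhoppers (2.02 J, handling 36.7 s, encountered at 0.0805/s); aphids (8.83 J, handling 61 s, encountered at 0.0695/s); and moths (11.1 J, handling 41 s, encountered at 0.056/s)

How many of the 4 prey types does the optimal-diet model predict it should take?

E/h in descending order: large flies 0.374, moths 0.271, aphids 0.145, leafhoppers 0.055 J/s. The optimal diet is the largest prefix of this list for which every included type satisfies E_i/h_i > R on the types above it.
Rate on top 1: 0.2223. moths: 0.271 > 0.2223 → include.
Rate on top 2: 0.2457. aphids: 0.145 < 0.2457 → exclude; stop.
Optimal diet: large flies, moths — 2 of 4 types.

2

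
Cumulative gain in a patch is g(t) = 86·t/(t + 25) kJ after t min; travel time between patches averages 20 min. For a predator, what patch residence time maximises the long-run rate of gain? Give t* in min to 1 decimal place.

Optimal t* satisfies g'(t*) = g(t*)/(T + t*).
g'(t) = 86·25/(t + 25)². Setting 86·25/(t+25)² = 86t/[(t+25)(20+t)] gives 25(20+t) = t(t+25), so t² = 25×20 = 500.
t* = √500 = 22.36 min.

22.4 min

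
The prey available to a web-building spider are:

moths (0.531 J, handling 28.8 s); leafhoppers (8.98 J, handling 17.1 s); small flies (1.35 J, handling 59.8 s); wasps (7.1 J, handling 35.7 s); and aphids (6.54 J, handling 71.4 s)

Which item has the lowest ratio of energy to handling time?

Profitability E/h (J/s): moths = 0.531/28.8 = 0.0184, leafhoppers = 8.98/17.1 = 0.525, small flies = 1.35/59.8 = 0.0226, wasps = 7.1/35.7 = 0.199, aphids = 6.54/71.4 = 0.0916.
Ranked: leafhoppers > wasps > aphids > small flies > moths.

moths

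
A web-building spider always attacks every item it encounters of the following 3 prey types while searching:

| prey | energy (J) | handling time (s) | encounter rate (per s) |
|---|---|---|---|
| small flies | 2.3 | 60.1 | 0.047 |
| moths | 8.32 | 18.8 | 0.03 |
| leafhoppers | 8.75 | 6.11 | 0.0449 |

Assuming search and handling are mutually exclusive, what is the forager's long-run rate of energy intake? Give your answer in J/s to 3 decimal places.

R = (0.047×2.3 + 0.03×8.32 + 0.0449×8.75) / (1 + 0.047×60.1 + 0.03×18.8 + 0.0449×6.11) = 0.7506/4.663 = 0.161 J/s.

0.161 J/s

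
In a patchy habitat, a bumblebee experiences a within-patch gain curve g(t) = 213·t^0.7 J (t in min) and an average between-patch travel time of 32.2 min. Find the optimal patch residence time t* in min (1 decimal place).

75.1 min

Maximise g(t)/(T+t): set derivative to zero → g'(t)(T+t) = g(t).
g'(t) = 0.7·213·t^-0.3. Setting 0.7·213·t^-0.3 = 213·t^0.7/(32.2+t) gives 0.7(32.2+t) = t, so 0.30·t = 0.7×32.2.
t* = 0.7×32.2/0.30 = 75.13 min.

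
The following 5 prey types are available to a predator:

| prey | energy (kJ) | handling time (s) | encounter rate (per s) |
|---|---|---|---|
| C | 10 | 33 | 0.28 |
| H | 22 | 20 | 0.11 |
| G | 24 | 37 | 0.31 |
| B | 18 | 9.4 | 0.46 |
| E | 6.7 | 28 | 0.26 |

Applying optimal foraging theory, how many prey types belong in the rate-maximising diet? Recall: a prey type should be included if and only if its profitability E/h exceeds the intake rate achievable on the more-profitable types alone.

1

Profitabilities (E/h, kJ/s): B 1.91, H 1.1, G 0.649, C 0.303, E 0.239. Add prey in this order while the next type's profitability exceeds the intake rate on those already taken.
Rate on top 1: 1.555. H: 1.1 < 1.555 → exclude; stop.
Optimal diet: B — 1 of 5 types.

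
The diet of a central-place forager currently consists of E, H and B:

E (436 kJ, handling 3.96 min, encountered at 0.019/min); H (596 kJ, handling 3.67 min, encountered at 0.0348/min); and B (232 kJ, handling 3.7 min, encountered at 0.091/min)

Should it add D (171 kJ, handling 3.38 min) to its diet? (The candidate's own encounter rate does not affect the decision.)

Current rate: (0.019×436 + 0.0348×596 + 0.091×232)/(1 + 0.019×3.96 + 0.0348×3.67 + 0.091×3.7) = 32.56 kJ/min.
Profitability of D: 171/3.38 = 50.59 kJ/min.
Since 50.59 > R, including D increases the long-run rate.

Yes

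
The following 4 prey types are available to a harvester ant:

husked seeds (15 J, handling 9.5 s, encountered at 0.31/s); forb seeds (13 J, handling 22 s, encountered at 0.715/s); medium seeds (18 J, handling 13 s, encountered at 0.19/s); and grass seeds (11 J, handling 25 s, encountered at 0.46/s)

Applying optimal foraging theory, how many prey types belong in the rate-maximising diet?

2

Rank by E/h (J/s): husked seeds 1.58, medium seeds 1.38, forb seeds 0.591, grass seeds 0.44. Include each in turn until the next type's E/h falls below the running intake rate.
Rate on top 1: 1.179. medium seeds: 1.38 > 1.179 → include.
Rate on top 2: 1.258. forb seeds: 0.591 < 1.258 → exclude; stop.
Optimal diet: husked seeds, medium seeds — 2 of 4 types.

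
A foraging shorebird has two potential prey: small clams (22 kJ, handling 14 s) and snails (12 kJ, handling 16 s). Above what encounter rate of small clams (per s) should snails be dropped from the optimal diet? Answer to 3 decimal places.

The zero-one rule: include snails iff E₂/h₂ > λE₁/(1+λh₁). Equality gives the switch point.
λE₁h₂ = E₂ + λE₂h₁ ⇒ λ = E₂/(E₁h₂ − E₂h₁) = 12/(352 − 168) = 0.06522 per s.

0.065 per s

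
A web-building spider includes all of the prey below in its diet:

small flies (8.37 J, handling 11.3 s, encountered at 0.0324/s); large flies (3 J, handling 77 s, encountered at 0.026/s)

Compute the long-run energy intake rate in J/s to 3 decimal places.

Energy encountered per unit search time: 0.0324×8.37 + 0.026×3 = 0.3492 J/s.
Handling time per unit search time: 0.0324×11.3 + 0.026×77 = 2.368.
Rate = 0.3492/(1 + 2.368) = 0.1037 J/s.

0.104 J/s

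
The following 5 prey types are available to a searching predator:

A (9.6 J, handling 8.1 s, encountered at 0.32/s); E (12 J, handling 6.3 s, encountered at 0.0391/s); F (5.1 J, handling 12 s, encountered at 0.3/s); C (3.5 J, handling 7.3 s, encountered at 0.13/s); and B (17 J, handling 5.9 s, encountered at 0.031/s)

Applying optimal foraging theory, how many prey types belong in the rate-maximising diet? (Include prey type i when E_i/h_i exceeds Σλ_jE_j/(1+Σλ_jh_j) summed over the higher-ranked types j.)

3

E/h in descending order: B 2.88, E 1.9, A 1.19, C 0.479, F 0.425 J/s. The optimal diet is the largest prefix of this list for which every included type satisfies E_i/h_i > R on the types above it.
Rate on top 1: 0.4455. E: 1.9 > 0.4455 → include.
Rate on top 2: 0.697. A: 1.19 > 0.697 → include.
Rate on top 3: 1.012. C: 0.479 < 1.012 → exclude; stop.
Optimal diet: B, E, A — 3 of 5 types.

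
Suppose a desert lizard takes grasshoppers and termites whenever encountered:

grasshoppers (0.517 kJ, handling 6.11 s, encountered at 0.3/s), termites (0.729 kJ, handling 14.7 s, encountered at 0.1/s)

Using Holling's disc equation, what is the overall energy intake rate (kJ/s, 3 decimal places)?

0.053 kJ/s

Energy encountered per unit search time: 0.3×0.517 + 0.1×0.729 = 0.228 kJ/s.
Handling time per unit search time: 0.3×6.11 + 0.1×14.7 = 3.303.
Rate = 0.228/(1 + 3.303) = 0.05299 kJ/s.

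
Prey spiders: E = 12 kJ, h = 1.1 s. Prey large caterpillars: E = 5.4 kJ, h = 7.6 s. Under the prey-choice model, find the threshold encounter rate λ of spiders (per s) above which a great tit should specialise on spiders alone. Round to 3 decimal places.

0.063 per s

The zero-one rule: include large caterpillars iff E₂/h₂ > λE₁/(1+λh₁). Equality gives the switch point.
λE₁h₂ = E₂ + λE₂h₁ ⇒ λ = E₂/(E₁h₂ − E₂h₁) = 5.4/(91.2 − 5.94) = 0.06334 per s.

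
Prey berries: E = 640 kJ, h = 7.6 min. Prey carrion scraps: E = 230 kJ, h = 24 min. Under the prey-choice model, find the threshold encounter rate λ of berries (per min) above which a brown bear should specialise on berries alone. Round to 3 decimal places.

At the threshold, the rate on berries alone equals the profitability of carrion scraps: λ·640/(1 + λ·7.6) = 230/24 = 9.583.
Rearranging, λ(640 − 9.583×7.6) = 9.583, so λ = 9.583/567.2 = 0.0169 per min.

0.017 per min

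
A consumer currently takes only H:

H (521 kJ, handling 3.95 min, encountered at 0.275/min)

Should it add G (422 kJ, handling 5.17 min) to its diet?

On H alone, R = ΣλE/(1+Σλh) = 143.3/2.086 = 68.68 kJ/min.
Profitability of G: 422/5.17 = 81.62 kJ/min.
81.62 > 68.68, so adding G raises the average — include it.

Yes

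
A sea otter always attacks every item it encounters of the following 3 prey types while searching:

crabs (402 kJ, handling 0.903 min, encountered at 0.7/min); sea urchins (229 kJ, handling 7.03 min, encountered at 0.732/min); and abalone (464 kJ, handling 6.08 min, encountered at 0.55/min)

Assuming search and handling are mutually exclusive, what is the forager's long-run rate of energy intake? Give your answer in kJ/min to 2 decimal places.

69.57 kJ/min

R = Σλ_iE_i / (1 + Σλ_ih_i)
Numerator: 0.7×402 + 0.732×229 + 0.55×464 = 704.2
Denominator: 1 + 0.7×0.903 + 0.732×7.03 + 0.55×6.08 = 10.12
R = 704.2/10.12 = 69.57 kJ/min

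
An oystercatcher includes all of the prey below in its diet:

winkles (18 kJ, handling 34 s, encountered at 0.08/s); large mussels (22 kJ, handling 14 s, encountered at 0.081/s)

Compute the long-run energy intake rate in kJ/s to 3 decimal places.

0.664 kJ/s

Energy encountered per unit search time: 0.08×18 + 0.081×22 = 3.222 kJ/s.
Handling time per unit search time: 0.08×34 + 0.081×14 = 3.854.
Rate = 3.222/(1 + 3.854) = 0.6638 kJ/s.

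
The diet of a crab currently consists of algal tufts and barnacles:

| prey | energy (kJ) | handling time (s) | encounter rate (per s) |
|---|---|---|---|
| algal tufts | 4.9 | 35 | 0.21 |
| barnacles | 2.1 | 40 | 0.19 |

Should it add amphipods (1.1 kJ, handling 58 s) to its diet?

On algal tufts and barnacles alone, R = ΣλE/(1+Σλh) = 1.428/15.95 = 0.08953 kJ/s.
amphipods: E/h = 1.1/58 = 0.01897 kJ/s.
0.01897 < 0.08953, so adding amphipods would lower the average — exclude it.

No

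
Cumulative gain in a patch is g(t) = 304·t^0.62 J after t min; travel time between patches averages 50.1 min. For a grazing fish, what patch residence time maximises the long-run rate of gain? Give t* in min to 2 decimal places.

By the marginal value theorem, leave when the instantaneous gain rate g'(t) equals the habitat-wide average g(t)/(T + t).
g'(t) = 0.62·304·t^-0.38. Setting 0.62·304·t^-0.38 = 304·t^0.62/(50.1+t) gives 0.62(50.1+t) = t, so 0.38·t = 0.62×50.1.
t* = 0.62×50.1/0.38 = 81.74 min.

81.74 min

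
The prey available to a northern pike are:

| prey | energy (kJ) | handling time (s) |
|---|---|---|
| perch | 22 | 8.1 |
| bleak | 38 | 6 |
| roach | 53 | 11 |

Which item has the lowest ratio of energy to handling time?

Profitability E/h (kJ/s): perch = 22/8.1 = 2.72, bleak = 38/6 = 6.33, roach = 53/11 = 4.82.
Ranked: bleak > roach > perch.

perch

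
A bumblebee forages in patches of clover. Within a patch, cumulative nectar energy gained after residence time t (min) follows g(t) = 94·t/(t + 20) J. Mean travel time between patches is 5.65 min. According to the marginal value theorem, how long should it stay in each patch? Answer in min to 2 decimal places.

10.63 min

By the marginal value theorem, leave when the instantaneous gain rate g'(t) equals the habitat-wide average g(t)/(T + t).
g'(t) = 94·20/(t + 20)². Setting 94·20/(t+20)² = 94t/[(t+20)(5.65+t)] gives 20(5.65+t) = t(t+20), so t² = 20×5.65 = 113.
t* = √113 = 10.63 min.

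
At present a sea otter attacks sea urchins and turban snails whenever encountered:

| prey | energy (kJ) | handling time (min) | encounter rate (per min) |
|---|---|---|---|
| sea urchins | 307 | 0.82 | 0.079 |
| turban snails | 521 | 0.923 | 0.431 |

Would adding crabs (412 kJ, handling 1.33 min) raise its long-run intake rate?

Yes

Current rate: (0.079×307 + 0.431×521)/(1 + 0.079×0.82 + 0.431×0.923) = 170.1 kJ/min.
crabs: E/h = 412/1.33 = 309.8 kJ/min.
309.8 > 170.1, so adding crabs raises the average — include it.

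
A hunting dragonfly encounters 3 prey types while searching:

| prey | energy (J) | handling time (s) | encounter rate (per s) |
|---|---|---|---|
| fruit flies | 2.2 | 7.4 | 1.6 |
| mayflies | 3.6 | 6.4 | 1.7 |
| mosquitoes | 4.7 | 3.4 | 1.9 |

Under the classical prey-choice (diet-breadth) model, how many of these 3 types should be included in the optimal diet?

E/h in descending order: mosquitoes 1.38, mayflies 0.562, fruit flies 0.297 J/s. The optimal diet is the largest prefix of this list for which every included type satisfies E_i/h_i > R on the types above it.
Rate on top 1: 1.197. mayflies: 0.562 < 1.197 → exclude; stop.
Optimal diet: mosquitoes — 1 of 3 types.

1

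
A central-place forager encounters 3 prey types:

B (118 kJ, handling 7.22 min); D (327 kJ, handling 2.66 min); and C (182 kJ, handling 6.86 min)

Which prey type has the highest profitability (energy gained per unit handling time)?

D

Profitability E/h (kJ/min): B = 118/7.22 = 16.3, D = 327/2.66 = 123, C = 182/6.86 = 26.5.
Ranked: D > C > B.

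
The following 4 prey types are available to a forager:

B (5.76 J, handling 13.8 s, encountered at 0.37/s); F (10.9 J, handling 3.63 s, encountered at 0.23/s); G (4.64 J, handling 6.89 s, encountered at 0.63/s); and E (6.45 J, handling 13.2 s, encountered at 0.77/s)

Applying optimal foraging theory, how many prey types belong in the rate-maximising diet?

Rank by E/h (J/s): F 3, G 0.673, E 0.489, B 0.417. Include each in turn until the next type's E/h falls below the running intake rate.
Rate on top 1: 1.366. G: 0.673 < 1.366 → exclude; stop.
Optimal diet: F — 1 of 4 types.

1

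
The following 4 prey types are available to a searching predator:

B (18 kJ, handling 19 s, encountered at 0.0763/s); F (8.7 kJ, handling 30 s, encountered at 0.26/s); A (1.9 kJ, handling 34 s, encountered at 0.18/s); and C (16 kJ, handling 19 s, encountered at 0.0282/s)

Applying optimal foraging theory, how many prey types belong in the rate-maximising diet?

E/h in descending order: B 0.947, C 0.842, F 0.29, A 0.0559 kJ/s. The optimal diet is the largest prefix of this list for which every included type satisfies E_i/h_i > R on the types above it.
Rate on top 1: 0.5606. C: 0.842 > 0.5606 → include.
Rate on top 2: 0.6112. F: 0.29 < 0.6112 → exclude; stop.
Optimal diet: B, C — 2 of 4 types.

2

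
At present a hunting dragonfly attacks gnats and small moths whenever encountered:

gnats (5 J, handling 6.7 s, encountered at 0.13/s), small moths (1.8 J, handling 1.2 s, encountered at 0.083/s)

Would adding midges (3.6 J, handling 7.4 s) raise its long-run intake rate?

Yes

On gnats and small moths alone, R = ΣλE/(1+Σλh) = 0.7994/1.971 = 0.4057 J/s.
midges: E/h = 3.6/7.4 = 0.4865 J/s.
Since 0.4865 > R, including midges increases the long-run rate.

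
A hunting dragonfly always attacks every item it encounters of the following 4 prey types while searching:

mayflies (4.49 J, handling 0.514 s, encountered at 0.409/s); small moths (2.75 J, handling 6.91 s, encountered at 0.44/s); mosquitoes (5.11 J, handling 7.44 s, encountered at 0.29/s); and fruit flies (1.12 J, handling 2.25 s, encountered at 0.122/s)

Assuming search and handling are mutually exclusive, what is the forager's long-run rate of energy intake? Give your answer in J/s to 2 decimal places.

Energy encountered per unit search time: 0.409×4.49 + 0.44×2.75 + 0.29×5.11 + 0.122×1.12 = 4.665 J/s.
Handling time per unit search time: 0.409×0.514 + 0.44×6.91 + 0.29×7.44 + 0.122×2.25 = 5.683.
Rate = 4.665/(1 + 5.683) = 0.6981 J/s.

0.70 J/s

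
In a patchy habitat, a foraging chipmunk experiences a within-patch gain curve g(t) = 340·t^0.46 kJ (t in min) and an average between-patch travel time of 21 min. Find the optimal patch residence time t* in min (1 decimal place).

17.9 min

By the marginal value theorem, leave when the instantaneous gain rate g'(t) equals the habitat-wide average g(t)/(T + t).
g'(t) = 0.46·340·t^-0.54. Setting 0.46·340·t^-0.54 = 340·t^0.46/(21+t) gives 0.46(21+t) = t, so 0.54·t = 0.46×21.
t* = 0.46×21/0.54 = 17.89 min.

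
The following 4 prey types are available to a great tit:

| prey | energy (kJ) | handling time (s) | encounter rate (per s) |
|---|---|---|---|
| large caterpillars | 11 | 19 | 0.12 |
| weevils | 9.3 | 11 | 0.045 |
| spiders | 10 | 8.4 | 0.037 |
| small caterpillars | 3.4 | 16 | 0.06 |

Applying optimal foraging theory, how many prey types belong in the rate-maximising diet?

3

Rank by E/h (kJ/s): spiders 1.19, weevils 0.845, large caterpillars 0.579, small caterpillars 0.212. Include each in turn until the next type's E/h falls below the running intake rate.
Rate on top 1: 0.2823. weevils: 0.845 > 0.2823 → include.
Rate on top 2: 0.4366. large caterpillars: 0.579 > 0.4366 → include.
Rate on top 3: 0.5161. small caterpillars: 0.212 < 0.5161 → exclude; stop.
Optimal diet: spiders, weevils, large caterpillars — 3 of 4 types.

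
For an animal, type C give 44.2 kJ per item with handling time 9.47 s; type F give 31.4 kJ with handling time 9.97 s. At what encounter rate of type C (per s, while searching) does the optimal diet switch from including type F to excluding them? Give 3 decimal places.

The zero-one rule: include type F iff E₂/h₂ > λE₁/(1+λh₁). Equality gives the switch point.
λE₁h₂ = E₂ + λE₂h₁ ⇒ λ = E₂/(E₁h₂ − E₂h₁) = 31.4/(440.7 − 297.4) = 0.2191 per s.

0.219 per s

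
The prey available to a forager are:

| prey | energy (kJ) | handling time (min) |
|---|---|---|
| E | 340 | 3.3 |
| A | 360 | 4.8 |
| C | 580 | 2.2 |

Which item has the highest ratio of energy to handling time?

C

In descending order of E/h:
C: 580/2.2 = 264 kJ/min
E: 340/3.3 = 103 kJ/min
A: 360/4.8 = 75 kJ/min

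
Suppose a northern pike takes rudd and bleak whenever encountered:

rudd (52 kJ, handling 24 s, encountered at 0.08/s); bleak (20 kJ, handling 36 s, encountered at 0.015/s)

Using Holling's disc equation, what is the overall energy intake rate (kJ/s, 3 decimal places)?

1.289 kJ/s

R = (0.08×52 + 0.015×20) / (1 + 0.08×24 + 0.015×36) = 4.46/3.46 = 1.289 kJ/s.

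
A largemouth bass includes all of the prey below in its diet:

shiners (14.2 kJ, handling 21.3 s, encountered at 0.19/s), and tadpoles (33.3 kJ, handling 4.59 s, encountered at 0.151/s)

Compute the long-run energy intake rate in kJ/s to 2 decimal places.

R = Σλ_iE_i / (1 + Σλ_ih_i)
Numerator: 0.19×14.2 + 0.151×33.3 = 7.726
Denominator: 1 + 0.19×21.3 + 0.151×4.59 = 5.74
R = 7.726/5.74 = 1.346 kJ/s

1.35 kJ/s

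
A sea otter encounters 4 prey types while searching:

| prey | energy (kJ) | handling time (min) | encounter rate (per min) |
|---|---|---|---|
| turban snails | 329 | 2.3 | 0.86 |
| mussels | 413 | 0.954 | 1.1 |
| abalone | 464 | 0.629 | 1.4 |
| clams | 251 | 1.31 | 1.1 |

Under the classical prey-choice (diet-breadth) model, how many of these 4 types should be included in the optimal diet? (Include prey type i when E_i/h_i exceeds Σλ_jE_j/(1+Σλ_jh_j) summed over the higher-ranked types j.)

2

Rank by E/h (kJ/min): abalone 738, mussels 433, clams 192, turban snails 143. Include each in turn until the next type's E/h falls below the running intake rate.
Rate on top 1: 345.4. mussels: 433 > 345.4 → include.
Rate on top 2: 376.8. clams: 192 < 376.8 → exclude; stop.
Optimal diet: abalone, mussels — 2 of 4 types.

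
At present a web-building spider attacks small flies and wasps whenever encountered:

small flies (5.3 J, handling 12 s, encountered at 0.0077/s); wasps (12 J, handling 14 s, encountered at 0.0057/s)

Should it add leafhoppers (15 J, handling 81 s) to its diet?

Intake rate on the current diet: R = (0.0077×5.3 + 0.0057×12) / (1 + 0.0077×12 + 0.0057×14) = 0.1092/1.172 = 0.09317 J/s.
leafhoppers: E/h = 15/81 = 0.1852 J/s.
0.1852 > 0.09317, so adding leafhoppers raises the average — include it.

Yes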